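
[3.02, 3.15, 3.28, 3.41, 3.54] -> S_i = 3.02 + 0.13*i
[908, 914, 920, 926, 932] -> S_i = 908 + 6*i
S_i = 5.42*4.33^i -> [5.42, 23.47, 101.62, 440.01, 1905.25]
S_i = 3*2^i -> [3, 6, 12, 24, 48]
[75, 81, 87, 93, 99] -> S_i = 75 + 6*i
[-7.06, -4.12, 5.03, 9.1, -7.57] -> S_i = Random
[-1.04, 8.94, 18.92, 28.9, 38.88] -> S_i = -1.04 + 9.98*i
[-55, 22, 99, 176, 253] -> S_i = -55 + 77*i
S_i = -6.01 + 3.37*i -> [-6.01, -2.64, 0.73, 4.1, 7.47]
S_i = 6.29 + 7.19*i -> [6.29, 13.48, 20.67, 27.86, 35.05]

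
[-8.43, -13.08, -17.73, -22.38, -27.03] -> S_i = -8.43 + -4.65*i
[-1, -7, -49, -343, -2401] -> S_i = -1*7^i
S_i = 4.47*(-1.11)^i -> [4.47, -4.96, 5.51, -6.11, 6.79]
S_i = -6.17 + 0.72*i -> [-6.17, -5.45, -4.73, -4.01, -3.29]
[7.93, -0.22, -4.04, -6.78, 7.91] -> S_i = Random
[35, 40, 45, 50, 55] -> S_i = 35 + 5*i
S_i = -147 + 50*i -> [-147, -97, -47, 3, 53]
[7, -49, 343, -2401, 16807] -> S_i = 7*-7^i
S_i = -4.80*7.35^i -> [-4.8, -35.28, -259.31, -1905.91, -14008.47]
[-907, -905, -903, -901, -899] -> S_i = -907 + 2*i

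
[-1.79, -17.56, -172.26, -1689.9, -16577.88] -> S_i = -1.79*9.81^i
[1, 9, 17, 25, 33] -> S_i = 1 + 8*i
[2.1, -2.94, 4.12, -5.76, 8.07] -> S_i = 2.10*(-1.40)^i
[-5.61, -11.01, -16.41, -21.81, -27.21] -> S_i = -5.61 + -5.40*i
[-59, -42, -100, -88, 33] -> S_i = Random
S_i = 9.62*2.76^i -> [9.62, 26.55, 73.28, 202.26, 558.23]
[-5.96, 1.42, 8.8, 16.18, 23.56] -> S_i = -5.96 + 7.38*i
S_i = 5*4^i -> [5, 20, 80, 320, 1280]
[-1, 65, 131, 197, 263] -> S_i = -1 + 66*i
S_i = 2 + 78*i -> [2, 80, 158, 236, 314]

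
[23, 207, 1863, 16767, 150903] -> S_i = 23*9^i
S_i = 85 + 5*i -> [85, 90, 95, 100, 105]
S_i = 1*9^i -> [1, 9, 81, 729, 6561]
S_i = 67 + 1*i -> [67, 68, 69, 70, 71]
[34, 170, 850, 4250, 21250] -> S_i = 34*5^i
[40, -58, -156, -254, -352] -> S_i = 40 + -98*i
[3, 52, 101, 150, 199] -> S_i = 3 + 49*i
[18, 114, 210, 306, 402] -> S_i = 18 + 96*i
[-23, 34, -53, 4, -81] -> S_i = Random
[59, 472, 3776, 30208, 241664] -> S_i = 59*8^i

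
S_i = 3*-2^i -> [3, -6, 12, -24, 48]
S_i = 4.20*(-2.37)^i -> [4.2, -9.95, 23.59, -55.91, 132.51]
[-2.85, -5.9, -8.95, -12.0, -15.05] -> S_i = -2.85 + -3.05*i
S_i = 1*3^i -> [1, 3, 9, 27, 81]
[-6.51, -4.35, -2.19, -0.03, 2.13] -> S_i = -6.51 + 2.16*i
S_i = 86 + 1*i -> [86, 87, 88, 89, 90]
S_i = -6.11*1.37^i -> [-6.11, -8.37, -11.47, -15.71, -21.52]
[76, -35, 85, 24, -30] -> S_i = Random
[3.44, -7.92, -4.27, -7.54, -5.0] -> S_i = Random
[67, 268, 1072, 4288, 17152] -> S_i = 67*4^i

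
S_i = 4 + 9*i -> [4, 13, 22, 31, 40]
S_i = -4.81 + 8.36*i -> [-4.81, 3.55, 11.91, 20.27, 28.63]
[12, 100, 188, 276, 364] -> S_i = 12 + 88*i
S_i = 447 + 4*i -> [447, 451, 455, 459, 463]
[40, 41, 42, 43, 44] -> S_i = 40 + 1*i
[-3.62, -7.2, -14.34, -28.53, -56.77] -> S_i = -3.62*1.99^i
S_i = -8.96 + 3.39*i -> [-8.96, -5.57, -2.18, 1.21, 4.6]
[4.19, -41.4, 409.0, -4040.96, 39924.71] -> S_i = 4.19*(-9.88)^i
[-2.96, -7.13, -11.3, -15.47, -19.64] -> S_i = -2.96 + -4.17*i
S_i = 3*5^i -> [3, 15, 75, 375, 1875]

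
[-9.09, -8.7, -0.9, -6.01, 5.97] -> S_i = Random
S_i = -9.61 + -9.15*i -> [-9.61, -18.76, -27.91, -37.06, -46.21]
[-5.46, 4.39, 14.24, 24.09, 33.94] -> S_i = -5.46 + 9.85*i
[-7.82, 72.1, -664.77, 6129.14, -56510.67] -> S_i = -7.82*(-9.22)^i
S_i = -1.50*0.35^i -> [-1.5, -0.52, -0.18, -0.06, -0.02]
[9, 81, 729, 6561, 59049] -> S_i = 9*9^i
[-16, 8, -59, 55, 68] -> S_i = Random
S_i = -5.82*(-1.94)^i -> [-5.82, 11.29, -21.9, 42.49, -82.44]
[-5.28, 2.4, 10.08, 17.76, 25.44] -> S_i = -5.28 + 7.68*i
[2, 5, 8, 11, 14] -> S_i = 2 + 3*i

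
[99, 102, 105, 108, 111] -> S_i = 99 + 3*i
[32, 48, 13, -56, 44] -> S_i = Random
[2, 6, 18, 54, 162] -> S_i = 2*3^i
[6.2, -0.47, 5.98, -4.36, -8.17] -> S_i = Random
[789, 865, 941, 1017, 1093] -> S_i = 789 + 76*i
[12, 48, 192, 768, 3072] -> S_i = 12*4^i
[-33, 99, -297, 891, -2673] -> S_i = -33*-3^i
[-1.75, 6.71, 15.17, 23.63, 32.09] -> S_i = -1.75 + 8.46*i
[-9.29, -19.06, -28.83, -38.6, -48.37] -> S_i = -9.29 + -9.77*i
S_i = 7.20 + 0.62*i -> [7.2, 7.82, 8.44, 9.06, 9.68]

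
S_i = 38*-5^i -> [38, -190, 950, -4750, 23750]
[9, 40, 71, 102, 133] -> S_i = 9 + 31*i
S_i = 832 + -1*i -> [832, 831, 830, 829, 828]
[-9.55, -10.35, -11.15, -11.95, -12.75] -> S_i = -9.55 + -0.80*i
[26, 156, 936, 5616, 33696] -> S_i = 26*6^i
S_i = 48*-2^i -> [48, -96, 192, -384, 768]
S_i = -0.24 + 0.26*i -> [-0.24, 0.02, 0.28, 0.54, 0.8]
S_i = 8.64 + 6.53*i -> [8.64, 15.17, 21.7, 28.23, 34.76]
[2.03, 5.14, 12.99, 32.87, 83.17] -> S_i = 2.03*2.53^i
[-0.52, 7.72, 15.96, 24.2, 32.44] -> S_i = -0.52 + 8.24*i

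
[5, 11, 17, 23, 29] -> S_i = 5 + 6*i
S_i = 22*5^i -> [22, 110, 550, 2750, 13750]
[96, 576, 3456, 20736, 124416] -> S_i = 96*6^i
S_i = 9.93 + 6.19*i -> [9.93, 16.12, 22.31, 28.5, 34.69]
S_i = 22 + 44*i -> [22, 66, 110, 154, 198]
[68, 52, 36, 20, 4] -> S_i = 68 + -16*i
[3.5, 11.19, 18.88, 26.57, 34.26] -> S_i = 3.50 + 7.69*i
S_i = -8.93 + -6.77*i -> [-8.93, -15.7, -22.47, -29.24, -36.01]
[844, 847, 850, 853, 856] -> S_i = 844 + 3*i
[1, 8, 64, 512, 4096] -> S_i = 1*8^i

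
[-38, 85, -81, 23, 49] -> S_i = Random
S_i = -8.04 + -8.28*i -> [-8.04, -16.32, -24.6, -32.88, -41.16]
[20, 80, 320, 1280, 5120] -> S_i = 20*4^i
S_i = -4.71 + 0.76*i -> [-4.71, -3.95, -3.19, -2.43, -1.67]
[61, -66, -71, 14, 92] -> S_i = Random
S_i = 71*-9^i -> [71, -639, 5751, -51759, 465831]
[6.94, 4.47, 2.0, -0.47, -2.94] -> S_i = 6.94 + -2.47*i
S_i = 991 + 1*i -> [991, 992, 993, 994, 995]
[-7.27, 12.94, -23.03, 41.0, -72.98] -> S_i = -7.27*(-1.78)^i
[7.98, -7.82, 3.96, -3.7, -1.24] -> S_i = Random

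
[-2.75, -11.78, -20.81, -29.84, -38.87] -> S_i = -2.75 + -9.03*i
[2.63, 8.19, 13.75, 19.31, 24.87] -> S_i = 2.63 + 5.56*i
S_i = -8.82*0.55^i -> [-8.82, -4.85, -2.67, -1.47, -0.81]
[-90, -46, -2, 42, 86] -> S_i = -90 + 44*i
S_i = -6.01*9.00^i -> [-6.01, -54.09, -486.81, -4381.29, -39431.61]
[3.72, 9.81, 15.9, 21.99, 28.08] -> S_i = 3.72 + 6.09*i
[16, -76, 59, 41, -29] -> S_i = Random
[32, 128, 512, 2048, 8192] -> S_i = 32*4^i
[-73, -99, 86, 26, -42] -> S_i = Random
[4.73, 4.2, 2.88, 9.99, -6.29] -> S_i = Random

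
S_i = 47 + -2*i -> [47, 45, 43, 41, 39]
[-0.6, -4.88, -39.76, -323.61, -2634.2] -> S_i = -0.60*8.14^i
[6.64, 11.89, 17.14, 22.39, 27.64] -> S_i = 6.64 + 5.25*i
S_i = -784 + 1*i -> [-784, -783, -782, -781, -780]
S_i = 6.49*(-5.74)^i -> [6.49, -37.25, 213.83, -1227.38, 7045.18]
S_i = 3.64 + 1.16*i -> [3.64, 4.8, 5.96, 7.12, 8.28]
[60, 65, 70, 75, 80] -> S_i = 60 + 5*i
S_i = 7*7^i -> [7, 49, 343, 2401, 16807]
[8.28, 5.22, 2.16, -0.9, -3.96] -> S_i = 8.28 + -3.06*i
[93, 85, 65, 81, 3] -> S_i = Random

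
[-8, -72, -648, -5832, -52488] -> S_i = -8*9^i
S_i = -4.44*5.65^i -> [-4.44, -25.09, -141.74, -800.81, -4524.56]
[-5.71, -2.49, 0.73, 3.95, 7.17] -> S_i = -5.71 + 3.22*i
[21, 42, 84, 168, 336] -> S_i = 21*2^i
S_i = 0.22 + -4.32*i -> [0.22, -4.1, -8.42, -12.74, -17.06]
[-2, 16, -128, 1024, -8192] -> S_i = -2*-8^i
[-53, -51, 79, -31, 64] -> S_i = Random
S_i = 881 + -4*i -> [881, 877, 873, 869, 865]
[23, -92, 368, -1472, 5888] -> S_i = 23*-4^i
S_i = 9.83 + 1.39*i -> [9.83, 11.22, 12.61, 14.0, 15.39]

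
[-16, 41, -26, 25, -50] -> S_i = Random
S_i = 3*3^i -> [3, 9, 27, 81, 243]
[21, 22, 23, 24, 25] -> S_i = 21 + 1*i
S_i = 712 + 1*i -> [712, 713, 714, 715, 716]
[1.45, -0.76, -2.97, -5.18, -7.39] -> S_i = 1.45 + -2.21*i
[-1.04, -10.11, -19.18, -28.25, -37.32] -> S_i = -1.04 + -9.07*i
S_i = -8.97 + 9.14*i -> [-8.97, 0.17, 9.31, 18.45, 27.59]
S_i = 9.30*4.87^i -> [9.3, 45.29, 220.57, 1074.16, 5231.17]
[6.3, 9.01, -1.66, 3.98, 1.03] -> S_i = Random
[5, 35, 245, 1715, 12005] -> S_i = 5*7^i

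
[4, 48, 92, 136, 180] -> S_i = 4 + 44*i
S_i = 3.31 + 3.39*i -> [3.31, 6.7, 10.09, 13.48, 16.87]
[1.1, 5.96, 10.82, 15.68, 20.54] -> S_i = 1.10 + 4.86*i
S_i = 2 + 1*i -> [2, 3, 4, 5, 6]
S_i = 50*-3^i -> [50, -150, 450, -1350, 4050]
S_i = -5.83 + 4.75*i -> [-5.83, -1.08, 3.67, 8.42, 13.17]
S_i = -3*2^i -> [-3, -6, -12, -24, -48]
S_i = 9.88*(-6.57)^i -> [9.88, -64.91, 426.47, -2801.9, 18408.5]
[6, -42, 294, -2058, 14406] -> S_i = 6*-7^i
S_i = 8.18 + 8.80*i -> [8.18, 16.98, 25.78, 34.58, 43.38]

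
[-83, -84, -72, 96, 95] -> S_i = Random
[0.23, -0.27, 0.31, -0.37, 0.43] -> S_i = 0.23*(-1.17)^i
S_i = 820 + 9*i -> [820, 829, 838, 847, 856]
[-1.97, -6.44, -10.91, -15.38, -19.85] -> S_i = -1.97 + -4.47*i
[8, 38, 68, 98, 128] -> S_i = 8 + 30*i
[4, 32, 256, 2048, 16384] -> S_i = 4*8^i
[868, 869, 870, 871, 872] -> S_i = 868 + 1*i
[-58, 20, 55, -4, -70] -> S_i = Random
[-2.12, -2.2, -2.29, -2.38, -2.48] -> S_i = -2.12*1.04^i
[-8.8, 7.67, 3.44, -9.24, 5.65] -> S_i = Random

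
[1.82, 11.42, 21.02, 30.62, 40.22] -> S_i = 1.82 + 9.60*i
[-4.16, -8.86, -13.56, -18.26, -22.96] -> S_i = -4.16 + -4.70*i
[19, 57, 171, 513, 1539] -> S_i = 19*3^i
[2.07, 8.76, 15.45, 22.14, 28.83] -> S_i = 2.07 + 6.69*i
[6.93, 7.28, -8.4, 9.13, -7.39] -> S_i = Random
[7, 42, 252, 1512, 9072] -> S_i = 7*6^i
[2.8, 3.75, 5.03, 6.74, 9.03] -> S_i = 2.80*1.34^i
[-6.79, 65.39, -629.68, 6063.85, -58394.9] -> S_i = -6.79*(-9.63)^i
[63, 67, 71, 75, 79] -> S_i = 63 + 4*i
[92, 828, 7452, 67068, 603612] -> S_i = 92*9^i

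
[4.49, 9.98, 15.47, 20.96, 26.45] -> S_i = 4.49 + 5.49*i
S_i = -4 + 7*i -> [-4, 3, 10, 17, 24]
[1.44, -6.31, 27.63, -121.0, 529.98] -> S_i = 1.44*(-4.38)^i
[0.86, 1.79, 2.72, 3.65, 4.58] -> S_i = 0.86 + 0.93*i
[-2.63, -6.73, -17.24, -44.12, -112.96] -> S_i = -2.63*2.56^i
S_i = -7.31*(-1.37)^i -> [-7.31, 10.01, -13.72, 18.8, -25.75]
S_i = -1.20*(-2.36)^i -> [-1.2, 2.83, -6.68, 15.77, -37.22]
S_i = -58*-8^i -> [-58, 464, -3712, 29696, -237568]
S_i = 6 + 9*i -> [6, 15, 24, 33, 42]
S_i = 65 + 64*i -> [65, 129, 193, 257, 321]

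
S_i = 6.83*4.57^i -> [6.83, 31.21, 142.64, 651.88, 2979.1]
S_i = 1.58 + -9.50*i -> [1.58, -7.92, -17.42, -26.92, -36.42]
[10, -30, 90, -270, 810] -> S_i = 10*-3^i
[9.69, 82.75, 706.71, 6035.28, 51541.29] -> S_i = 9.69*8.54^i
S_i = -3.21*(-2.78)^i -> [-3.21, 8.92, -24.81, 68.97, -191.73]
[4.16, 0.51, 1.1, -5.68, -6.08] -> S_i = Random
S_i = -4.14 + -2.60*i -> [-4.14, -6.74, -9.34, -11.94, -14.54]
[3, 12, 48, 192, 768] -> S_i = 3*4^i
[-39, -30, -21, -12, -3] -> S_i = -39 + 9*i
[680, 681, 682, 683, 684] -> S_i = 680 + 1*i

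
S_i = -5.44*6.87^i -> [-5.44, -37.37, -256.75, -1763.88, -12117.86]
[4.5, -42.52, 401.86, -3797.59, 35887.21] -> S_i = 4.50*(-9.45)^i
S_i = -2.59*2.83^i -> [-2.59, -7.33, -20.74, -58.7, -166.13]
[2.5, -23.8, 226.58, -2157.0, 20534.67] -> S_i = 2.50*(-9.52)^i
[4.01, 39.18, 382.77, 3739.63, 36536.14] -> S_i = 4.01*9.77^i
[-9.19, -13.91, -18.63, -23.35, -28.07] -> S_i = -9.19 + -4.72*i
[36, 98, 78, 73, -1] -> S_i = Random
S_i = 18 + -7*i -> [18, 11, 4, -3, -10]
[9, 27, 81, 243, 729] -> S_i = 9*3^i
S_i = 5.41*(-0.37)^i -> [5.41, -2.0, 0.74, -0.27, 0.1]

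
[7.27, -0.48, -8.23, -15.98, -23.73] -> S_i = 7.27 + -7.75*i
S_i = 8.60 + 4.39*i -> [8.6, 12.99, 17.38, 21.77, 26.16]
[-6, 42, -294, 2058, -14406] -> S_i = -6*-7^i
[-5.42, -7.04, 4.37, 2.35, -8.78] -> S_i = Random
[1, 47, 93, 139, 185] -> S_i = 1 + 46*i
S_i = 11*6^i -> [11, 66, 396, 2376, 14256]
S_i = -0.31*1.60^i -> [-0.31, -0.5, -0.79, -1.27, -2.03]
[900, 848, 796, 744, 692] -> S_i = 900 + -52*i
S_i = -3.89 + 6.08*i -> [-3.89, 2.19, 8.27, 14.35, 20.43]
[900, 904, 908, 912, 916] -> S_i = 900 + 4*i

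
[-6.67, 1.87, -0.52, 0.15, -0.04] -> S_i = -6.67*(-0.28)^i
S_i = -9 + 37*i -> [-9, 28, 65, 102, 139]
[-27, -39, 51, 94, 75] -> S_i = Random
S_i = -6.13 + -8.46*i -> [-6.13, -14.59, -23.05, -31.51, -39.97]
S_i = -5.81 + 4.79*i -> [-5.81, -1.02, 3.77, 8.56, 13.35]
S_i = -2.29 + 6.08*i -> [-2.29, 3.79, 9.87, 15.95, 22.03]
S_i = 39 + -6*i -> [39, 33, 27, 21, 15]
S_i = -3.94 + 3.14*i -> [-3.94, -0.8, 2.34, 5.48, 8.62]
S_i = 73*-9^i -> [73, -657, 5913, -53217, 478953]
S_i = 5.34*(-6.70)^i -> [5.34, -35.78, 239.71, -1606.07, 10760.7]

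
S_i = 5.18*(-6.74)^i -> [5.18, -34.91, 235.31, -1586.02, 10689.79]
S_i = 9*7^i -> [9, 63, 441, 3087, 21609]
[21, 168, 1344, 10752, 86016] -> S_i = 21*8^i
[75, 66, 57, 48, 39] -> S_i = 75 + -9*i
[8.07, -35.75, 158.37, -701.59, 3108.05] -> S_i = 8.07*(-4.43)^i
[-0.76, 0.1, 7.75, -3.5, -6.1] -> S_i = Random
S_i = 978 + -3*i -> [978, 975, 972, 969, 966]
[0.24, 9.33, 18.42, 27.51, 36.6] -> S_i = 0.24 + 9.09*i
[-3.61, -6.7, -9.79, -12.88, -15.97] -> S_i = -3.61 + -3.09*i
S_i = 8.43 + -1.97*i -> [8.43, 6.46, 4.49, 2.52, 0.55]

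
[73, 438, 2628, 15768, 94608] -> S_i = 73*6^i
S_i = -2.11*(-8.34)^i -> [-2.11, 17.6, -146.76, 1224.0, -10208.14]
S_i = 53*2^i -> [53, 106, 212, 424, 848]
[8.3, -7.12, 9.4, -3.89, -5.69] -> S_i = Random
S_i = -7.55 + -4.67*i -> [-7.55, -12.22, -16.89, -21.56, -26.23]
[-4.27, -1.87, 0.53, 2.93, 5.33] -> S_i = -4.27 + 2.40*i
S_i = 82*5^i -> [82, 410, 2050, 10250, 51250]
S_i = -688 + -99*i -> [-688, -787, -886, -985, -1084]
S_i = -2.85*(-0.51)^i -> [-2.85, 1.45, -0.74, 0.38, -0.19]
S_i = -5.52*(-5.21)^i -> [-5.52, 28.76, -149.84, 780.64, -4067.15]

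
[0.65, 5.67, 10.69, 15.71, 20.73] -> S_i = 0.65 + 5.02*i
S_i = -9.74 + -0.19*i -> [-9.74, -9.93, -10.12, -10.31, -10.5]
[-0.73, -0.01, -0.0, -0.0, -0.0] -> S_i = -0.73*0.01^i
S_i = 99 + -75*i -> [99, 24, -51, -126, -201]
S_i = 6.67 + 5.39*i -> [6.67, 12.06, 17.45, 22.84, 28.23]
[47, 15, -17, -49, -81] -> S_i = 47 + -32*i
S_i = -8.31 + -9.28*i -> [-8.31, -17.59, -26.87, -36.15, -45.43]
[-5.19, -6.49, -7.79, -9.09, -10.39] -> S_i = -5.19 + -1.30*i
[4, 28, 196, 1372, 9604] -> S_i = 4*7^i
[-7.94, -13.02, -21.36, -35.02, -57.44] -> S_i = -7.94*1.64^i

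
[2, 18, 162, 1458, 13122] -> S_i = 2*9^i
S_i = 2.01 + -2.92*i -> [2.01, -0.91, -3.83, -6.75, -9.67]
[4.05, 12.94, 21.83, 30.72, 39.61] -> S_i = 4.05 + 8.89*i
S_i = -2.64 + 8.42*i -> [-2.64, 5.78, 14.2, 22.62, 31.04]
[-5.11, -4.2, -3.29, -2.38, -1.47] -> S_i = -5.11 + 0.91*i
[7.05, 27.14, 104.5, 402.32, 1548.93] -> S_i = 7.05*3.85^i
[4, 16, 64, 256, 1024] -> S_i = 4*4^i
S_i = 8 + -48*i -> [8, -40, -88, -136, -184]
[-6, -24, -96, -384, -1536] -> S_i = -6*4^i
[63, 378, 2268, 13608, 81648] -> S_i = 63*6^i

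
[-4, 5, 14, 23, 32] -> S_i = -4 + 9*i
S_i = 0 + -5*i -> [0, -5, -10, -15, -20]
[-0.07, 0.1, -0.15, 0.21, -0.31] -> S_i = -0.07*(-1.45)^i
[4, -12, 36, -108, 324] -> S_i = 4*-3^i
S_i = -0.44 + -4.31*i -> [-0.44, -4.75, -9.06, -13.37, -17.68]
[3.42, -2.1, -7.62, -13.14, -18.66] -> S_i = 3.42 + -5.52*i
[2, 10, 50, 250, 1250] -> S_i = 2*5^i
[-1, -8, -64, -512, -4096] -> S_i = -1*8^i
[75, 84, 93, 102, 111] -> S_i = 75 + 9*i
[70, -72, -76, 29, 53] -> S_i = Random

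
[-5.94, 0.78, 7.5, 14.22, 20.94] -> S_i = -5.94 + 6.72*i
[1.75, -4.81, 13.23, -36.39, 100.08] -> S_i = 1.75*(-2.75)^i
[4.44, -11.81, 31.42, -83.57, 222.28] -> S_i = 4.44*(-2.66)^i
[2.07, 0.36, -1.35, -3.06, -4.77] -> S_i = 2.07 + -1.71*i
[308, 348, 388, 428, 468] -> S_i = 308 + 40*i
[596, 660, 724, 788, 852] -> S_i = 596 + 64*i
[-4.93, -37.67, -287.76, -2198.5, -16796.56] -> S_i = -4.93*7.64^i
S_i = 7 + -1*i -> [7, 6, 5, 4, 3]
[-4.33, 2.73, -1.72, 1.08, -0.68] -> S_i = -4.33*(-0.63)^i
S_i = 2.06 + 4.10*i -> [2.06, 6.16, 10.26, 14.36, 18.46]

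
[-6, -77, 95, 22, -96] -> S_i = Random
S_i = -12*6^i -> [-12, -72, -432, -2592, -15552]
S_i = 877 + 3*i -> [877, 880, 883, 886, 889]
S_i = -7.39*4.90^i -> [-7.39, -36.21, -177.43, -869.43, -4260.19]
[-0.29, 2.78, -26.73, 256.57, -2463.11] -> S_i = -0.29*(-9.60)^i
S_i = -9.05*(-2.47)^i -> [-9.05, 22.35, -55.21, 136.38, -336.85]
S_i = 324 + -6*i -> [324, 318, 312, 306, 300]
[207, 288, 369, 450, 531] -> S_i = 207 + 81*i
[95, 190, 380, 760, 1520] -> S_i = 95*2^i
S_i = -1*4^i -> [-1, -4, -16, -64, -256]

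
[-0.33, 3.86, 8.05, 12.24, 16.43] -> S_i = -0.33 + 4.19*i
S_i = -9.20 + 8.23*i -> [-9.2, -0.97, 7.26, 15.49, 23.72]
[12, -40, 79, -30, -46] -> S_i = Random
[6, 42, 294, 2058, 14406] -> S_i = 6*7^i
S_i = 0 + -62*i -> [0, -62, -124, -186, -248]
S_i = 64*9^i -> [64, 576, 5184, 46656, 419904]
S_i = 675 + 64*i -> [675, 739, 803, 867, 931]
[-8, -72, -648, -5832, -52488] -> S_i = -8*9^i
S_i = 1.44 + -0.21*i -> [1.44, 1.23, 1.02, 0.81, 0.6]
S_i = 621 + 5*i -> [621, 626, 631, 636, 641]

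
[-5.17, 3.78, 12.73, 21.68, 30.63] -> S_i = -5.17 + 8.95*i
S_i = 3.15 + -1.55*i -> [3.15, 1.6, 0.05, -1.5, -3.05]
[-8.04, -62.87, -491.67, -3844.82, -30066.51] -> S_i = -8.04*7.82^i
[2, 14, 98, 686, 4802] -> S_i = 2*7^i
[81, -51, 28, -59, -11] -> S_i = Random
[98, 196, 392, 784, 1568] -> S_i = 98*2^i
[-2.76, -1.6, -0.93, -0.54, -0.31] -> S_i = -2.76*0.58^i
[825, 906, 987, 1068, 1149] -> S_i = 825 + 81*i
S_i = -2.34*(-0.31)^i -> [-2.34, 0.73, -0.22, 0.07, -0.02]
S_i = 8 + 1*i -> [8, 9, 10, 11, 12]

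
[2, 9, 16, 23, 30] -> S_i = 2 + 7*i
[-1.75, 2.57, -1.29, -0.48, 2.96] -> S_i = Random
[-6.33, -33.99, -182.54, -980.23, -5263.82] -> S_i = -6.33*5.37^i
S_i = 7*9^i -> [7, 63, 567, 5103, 45927]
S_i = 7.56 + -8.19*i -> [7.56, -0.63, -8.82, -17.01, -25.2]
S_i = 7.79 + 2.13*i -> [7.79, 9.92, 12.05, 14.18, 16.31]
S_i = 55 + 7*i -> [55, 62, 69, 76, 83]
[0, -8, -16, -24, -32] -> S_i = 0 + -8*i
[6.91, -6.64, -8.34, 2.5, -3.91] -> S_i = Random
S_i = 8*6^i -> [8, 48, 288, 1728, 10368]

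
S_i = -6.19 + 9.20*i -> [-6.19, 3.01, 12.21, 21.41, 30.61]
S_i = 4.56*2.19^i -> [4.56, 9.99, 21.87, 47.9, 104.89]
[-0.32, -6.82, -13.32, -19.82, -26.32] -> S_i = -0.32 + -6.50*i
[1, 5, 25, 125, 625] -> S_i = 1*5^i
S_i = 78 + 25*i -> [78, 103, 128, 153, 178]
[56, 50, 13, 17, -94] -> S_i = Random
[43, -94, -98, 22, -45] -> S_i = Random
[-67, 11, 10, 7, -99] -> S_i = Random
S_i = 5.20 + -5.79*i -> [5.2, -0.59, -6.38, -12.17, -17.96]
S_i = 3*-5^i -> [3, -15, 75, -375, 1875]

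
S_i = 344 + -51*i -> [344, 293, 242, 191, 140]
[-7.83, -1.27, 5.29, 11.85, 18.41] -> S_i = -7.83 + 6.56*i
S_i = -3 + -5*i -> [-3, -8, -13, -18, -23]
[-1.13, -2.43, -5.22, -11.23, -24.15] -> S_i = -1.13*2.15^i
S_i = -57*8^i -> [-57, -456, -3648, -29184, -233472]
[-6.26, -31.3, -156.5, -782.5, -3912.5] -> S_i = -6.26*5.00^i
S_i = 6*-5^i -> [6, -30, 150, -750, 3750]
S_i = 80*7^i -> [80, 560, 3920, 27440, 192080]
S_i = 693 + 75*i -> [693, 768, 843, 918, 993]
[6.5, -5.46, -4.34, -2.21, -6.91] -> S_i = Random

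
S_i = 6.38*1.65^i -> [6.38, 10.53, 17.37, 28.66, 47.29]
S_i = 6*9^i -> [6, 54, 486, 4374, 39366]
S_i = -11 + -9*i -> [-11, -20, -29, -38, -47]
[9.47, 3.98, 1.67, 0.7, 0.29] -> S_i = 9.47*0.42^i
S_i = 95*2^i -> [95, 190, 380, 760, 1520]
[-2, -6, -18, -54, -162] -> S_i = -2*3^i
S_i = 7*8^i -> [7, 56, 448, 3584, 28672]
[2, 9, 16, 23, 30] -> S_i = 2 + 7*i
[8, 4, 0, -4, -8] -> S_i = 8 + -4*i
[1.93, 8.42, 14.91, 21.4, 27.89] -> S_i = 1.93 + 6.49*i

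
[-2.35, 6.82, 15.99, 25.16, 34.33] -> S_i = -2.35 + 9.17*i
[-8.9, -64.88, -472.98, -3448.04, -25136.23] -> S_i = -8.90*7.29^i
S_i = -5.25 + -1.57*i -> [-5.25, -6.82, -8.39, -9.96, -11.53]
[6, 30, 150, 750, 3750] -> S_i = 6*5^i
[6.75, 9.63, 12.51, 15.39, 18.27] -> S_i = 6.75 + 2.88*i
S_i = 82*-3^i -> [82, -246, 738, -2214, 6642]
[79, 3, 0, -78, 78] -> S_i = Random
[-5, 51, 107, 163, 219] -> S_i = -5 + 56*i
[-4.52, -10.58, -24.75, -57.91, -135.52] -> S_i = -4.52*2.34^i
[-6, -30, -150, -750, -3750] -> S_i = -6*5^i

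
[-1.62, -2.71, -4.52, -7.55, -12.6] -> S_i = -1.62*1.67^i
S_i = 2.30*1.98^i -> [2.3, 4.55, 9.02, 17.85, 35.35]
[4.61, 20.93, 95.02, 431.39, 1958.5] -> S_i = 4.61*4.54^i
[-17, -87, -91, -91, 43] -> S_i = Random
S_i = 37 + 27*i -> [37, 64, 91, 118, 145]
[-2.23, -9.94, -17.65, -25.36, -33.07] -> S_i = -2.23 + -7.71*i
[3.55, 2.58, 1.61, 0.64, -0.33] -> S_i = 3.55 + -0.97*i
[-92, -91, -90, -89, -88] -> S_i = -92 + 1*i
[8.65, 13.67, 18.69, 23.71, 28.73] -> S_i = 8.65 + 5.02*i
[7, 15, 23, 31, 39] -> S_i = 7 + 8*i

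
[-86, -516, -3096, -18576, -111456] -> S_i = -86*6^i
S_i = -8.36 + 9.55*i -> [-8.36, 1.19, 10.74, 20.29, 29.84]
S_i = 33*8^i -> [33, 264, 2112, 16896, 135168]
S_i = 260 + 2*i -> [260, 262, 264, 266, 268]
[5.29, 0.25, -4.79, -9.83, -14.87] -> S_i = 5.29 + -5.04*i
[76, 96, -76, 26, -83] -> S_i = Random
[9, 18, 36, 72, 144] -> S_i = 9*2^i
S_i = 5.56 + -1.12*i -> [5.56, 4.44, 3.32, 2.2, 1.08]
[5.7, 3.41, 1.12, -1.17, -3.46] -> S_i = 5.70 + -2.29*i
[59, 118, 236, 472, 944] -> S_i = 59*2^i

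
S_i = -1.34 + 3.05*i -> [-1.34, 1.71, 4.76, 7.81, 10.86]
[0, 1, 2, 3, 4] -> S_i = 0 + 1*i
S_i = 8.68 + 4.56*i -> [8.68, 13.24, 17.8, 22.36, 26.92]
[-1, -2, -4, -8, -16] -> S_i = -1*2^i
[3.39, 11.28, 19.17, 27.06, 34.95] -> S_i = 3.39 + 7.89*i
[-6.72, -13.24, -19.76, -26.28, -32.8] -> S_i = -6.72 + -6.52*i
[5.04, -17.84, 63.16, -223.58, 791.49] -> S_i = 5.04*(-3.54)^i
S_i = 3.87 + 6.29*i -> [3.87, 10.16, 16.45, 22.74, 29.03]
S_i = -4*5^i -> [-4, -20, -100, -500, -2500]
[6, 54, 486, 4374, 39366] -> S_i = 6*9^i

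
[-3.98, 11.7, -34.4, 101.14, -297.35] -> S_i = -3.98*(-2.94)^i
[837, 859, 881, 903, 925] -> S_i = 837 + 22*i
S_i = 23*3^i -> [23, 69, 207, 621, 1863]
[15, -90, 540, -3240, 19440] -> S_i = 15*-6^i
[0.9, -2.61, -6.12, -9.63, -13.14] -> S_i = 0.90 + -3.51*i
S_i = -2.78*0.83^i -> [-2.78, -2.31, -1.92, -1.59, -1.32]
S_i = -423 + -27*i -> [-423, -450, -477, -504, -531]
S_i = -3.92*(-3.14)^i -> [-3.92, 12.31, -38.65, 121.36, -381.07]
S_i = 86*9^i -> [86, 774, 6966, 62694, 564246]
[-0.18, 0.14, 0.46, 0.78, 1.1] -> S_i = -0.18 + 0.32*i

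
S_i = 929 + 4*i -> [929, 933, 937, 941, 945]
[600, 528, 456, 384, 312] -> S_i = 600 + -72*i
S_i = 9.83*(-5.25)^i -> [9.83, -51.61, 270.94, -1422.43, 7467.77]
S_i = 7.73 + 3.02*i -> [7.73, 10.75, 13.77, 16.79, 19.81]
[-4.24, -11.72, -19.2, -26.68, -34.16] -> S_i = -4.24 + -7.48*i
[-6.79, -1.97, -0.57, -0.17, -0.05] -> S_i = -6.79*0.29^i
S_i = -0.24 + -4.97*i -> [-0.24, -5.21, -10.18, -15.15, -20.12]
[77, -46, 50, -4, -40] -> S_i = Random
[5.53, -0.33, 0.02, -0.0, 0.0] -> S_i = 5.53*(-0.06)^i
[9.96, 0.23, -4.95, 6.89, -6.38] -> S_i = Random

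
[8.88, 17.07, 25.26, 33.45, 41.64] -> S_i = 8.88 + 8.19*i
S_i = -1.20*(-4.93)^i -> [-1.2, 5.92, -29.17, 143.79, -708.87]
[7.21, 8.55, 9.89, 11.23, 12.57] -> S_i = 7.21 + 1.34*i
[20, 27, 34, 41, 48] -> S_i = 20 + 7*i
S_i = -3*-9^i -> [-3, 27, -243, 2187, -19683]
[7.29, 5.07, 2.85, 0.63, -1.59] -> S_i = 7.29 + -2.22*i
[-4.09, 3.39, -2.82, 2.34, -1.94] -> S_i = -4.09*(-0.83)^i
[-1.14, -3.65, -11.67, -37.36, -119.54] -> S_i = -1.14*3.20^i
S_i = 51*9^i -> [51, 459, 4131, 37179, 334611]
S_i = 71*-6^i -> [71, -426, 2556, -15336, 92016]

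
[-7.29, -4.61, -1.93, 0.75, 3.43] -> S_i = -7.29 + 2.68*i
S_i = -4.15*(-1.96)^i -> [-4.15, 8.13, -15.94, 31.25, -61.25]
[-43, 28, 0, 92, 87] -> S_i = Random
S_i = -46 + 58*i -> [-46, 12, 70, 128, 186]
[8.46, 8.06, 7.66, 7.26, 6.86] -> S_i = 8.46 + -0.40*i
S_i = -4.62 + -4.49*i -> [-4.62, -9.11, -13.6, -18.09, -22.58]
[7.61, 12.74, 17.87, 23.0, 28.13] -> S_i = 7.61 + 5.13*i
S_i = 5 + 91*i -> [5, 96, 187, 278, 369]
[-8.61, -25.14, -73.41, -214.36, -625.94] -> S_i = -8.61*2.92^i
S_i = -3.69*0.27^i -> [-3.69, -1.0, -0.27, -0.07, -0.02]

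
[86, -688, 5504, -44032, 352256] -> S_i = 86*-8^i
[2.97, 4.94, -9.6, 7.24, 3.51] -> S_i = Random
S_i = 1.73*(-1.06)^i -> [1.73, -1.83, 1.94, -2.06, 2.18]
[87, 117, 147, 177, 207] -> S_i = 87 + 30*i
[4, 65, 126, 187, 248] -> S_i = 4 + 61*i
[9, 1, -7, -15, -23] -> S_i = 9 + -8*i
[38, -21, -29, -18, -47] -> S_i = Random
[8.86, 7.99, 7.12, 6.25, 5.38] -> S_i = 8.86 + -0.87*i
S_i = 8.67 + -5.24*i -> [8.67, 3.43, -1.81, -7.05, -12.29]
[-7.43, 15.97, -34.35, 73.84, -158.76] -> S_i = -7.43*(-2.15)^i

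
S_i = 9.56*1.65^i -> [9.56, 15.77, 26.03, 42.94, 70.86]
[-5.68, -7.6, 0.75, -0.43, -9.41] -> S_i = Random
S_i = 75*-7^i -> [75, -525, 3675, -25725, 180075]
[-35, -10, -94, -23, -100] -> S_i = Random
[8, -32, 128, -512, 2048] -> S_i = 8*-4^i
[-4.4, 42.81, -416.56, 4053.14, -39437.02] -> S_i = -4.40*(-9.73)^i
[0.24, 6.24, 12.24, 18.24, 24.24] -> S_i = 0.24 + 6.00*i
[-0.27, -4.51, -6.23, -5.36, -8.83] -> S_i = Random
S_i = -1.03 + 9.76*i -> [-1.03, 8.73, 18.49, 28.25, 38.01]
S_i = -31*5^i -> [-31, -155, -775, -3875, -19375]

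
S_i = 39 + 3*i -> [39, 42, 45, 48, 51]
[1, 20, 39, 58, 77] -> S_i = 1 + 19*i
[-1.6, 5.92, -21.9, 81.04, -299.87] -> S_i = -1.60*(-3.70)^i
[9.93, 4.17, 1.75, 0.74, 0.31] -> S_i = 9.93*0.42^i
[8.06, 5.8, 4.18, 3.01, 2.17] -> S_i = 8.06*0.72^i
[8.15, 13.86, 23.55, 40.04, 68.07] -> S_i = 8.15*1.70^i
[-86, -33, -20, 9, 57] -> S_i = Random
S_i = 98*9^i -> [98, 882, 7938, 71442, 642978]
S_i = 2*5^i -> [2, 10, 50, 250, 1250]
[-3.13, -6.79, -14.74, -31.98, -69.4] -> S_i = -3.13*2.17^i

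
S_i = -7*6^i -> [-7, -42, -252, -1512, -9072]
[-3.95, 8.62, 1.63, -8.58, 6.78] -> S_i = Random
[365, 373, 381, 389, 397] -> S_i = 365 + 8*i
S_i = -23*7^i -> [-23, -161, -1127, -7889, -55223]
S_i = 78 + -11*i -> [78, 67, 56, 45, 34]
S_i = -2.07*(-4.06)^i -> [-2.07, 8.4, -34.12, 138.53, -562.44]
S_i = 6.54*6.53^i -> [6.54, 42.71, 278.87, 1821.03, 11891.33]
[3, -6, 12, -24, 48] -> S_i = 3*-2^i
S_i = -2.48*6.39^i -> [-2.48, -15.85, -101.26, -647.07, -4134.81]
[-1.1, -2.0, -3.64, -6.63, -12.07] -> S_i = -1.10*1.82^i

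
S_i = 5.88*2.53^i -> [5.88, 14.88, 37.64, 95.22, 240.91]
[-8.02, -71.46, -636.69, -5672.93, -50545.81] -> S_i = -8.02*8.91^i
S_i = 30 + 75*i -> [30, 105, 180, 255, 330]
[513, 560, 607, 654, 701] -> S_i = 513 + 47*i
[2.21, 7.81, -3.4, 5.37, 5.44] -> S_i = Random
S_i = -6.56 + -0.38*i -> [-6.56, -6.94, -7.32, -7.7, -8.08]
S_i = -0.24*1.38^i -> [-0.24, -0.33, -0.46, -0.63, -0.87]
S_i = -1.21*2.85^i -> [-1.21, -3.45, -9.83, -28.01, -79.83]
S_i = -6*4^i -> [-6, -24, -96, -384, -1536]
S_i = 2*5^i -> [2, 10, 50, 250, 1250]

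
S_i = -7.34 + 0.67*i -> [-7.34, -6.67, -6.0, -5.33, -4.66]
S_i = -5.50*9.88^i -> [-5.5, -54.34, -536.88, -5304.37, -52407.14]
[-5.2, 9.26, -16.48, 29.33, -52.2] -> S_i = -5.20*(-1.78)^i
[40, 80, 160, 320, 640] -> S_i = 40*2^i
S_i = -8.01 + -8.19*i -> [-8.01, -16.2, -24.39, -32.58, -40.77]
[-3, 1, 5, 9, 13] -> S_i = -3 + 4*i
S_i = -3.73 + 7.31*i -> [-3.73, 3.58, 10.89, 18.2, 25.51]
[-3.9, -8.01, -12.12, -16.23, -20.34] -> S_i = -3.90 + -4.11*i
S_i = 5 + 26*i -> [5, 31, 57, 83, 109]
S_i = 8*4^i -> [8, 32, 128, 512, 2048]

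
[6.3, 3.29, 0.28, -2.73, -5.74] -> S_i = 6.30 + -3.01*i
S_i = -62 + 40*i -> [-62, -22, 18, 58, 98]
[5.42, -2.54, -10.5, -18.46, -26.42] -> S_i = 5.42 + -7.96*i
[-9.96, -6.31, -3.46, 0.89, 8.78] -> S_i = Random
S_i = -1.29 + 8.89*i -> [-1.29, 7.6, 16.49, 25.38, 34.27]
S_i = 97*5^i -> [97, 485, 2425, 12125, 60625]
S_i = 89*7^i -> [89, 623, 4361, 30527, 213689]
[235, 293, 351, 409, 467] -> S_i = 235 + 58*i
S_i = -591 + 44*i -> [-591, -547, -503, -459, -415]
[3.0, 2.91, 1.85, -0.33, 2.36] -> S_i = Random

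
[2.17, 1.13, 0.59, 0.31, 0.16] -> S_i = 2.17*0.52^i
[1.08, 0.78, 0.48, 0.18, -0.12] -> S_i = 1.08 + -0.30*i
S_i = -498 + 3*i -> [-498, -495, -492, -489, -486]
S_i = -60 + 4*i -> [-60, -56, -52, -48, -44]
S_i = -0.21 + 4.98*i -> [-0.21, 4.77, 9.75, 14.73, 19.71]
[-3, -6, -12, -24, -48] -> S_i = -3*2^i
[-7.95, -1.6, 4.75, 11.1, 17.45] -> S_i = -7.95 + 6.35*i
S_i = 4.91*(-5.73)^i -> [4.91, -28.13, 161.21, -923.73, 5292.98]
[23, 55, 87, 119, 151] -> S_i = 23 + 32*i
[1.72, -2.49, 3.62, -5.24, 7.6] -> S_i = 1.72*(-1.45)^i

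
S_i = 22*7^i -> [22, 154, 1078, 7546, 52822]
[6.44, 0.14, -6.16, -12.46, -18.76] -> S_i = 6.44 + -6.30*i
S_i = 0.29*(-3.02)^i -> [0.29, -0.88, 2.64, -7.99, 24.12]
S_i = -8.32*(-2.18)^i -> [-8.32, 18.14, -39.54, 86.2, -187.91]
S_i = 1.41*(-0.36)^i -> [1.41, -0.51, 0.18, -0.07, 0.02]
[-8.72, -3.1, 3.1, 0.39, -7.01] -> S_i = Random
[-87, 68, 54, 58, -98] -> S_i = Random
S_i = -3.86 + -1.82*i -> [-3.86, -5.68, -7.5, -9.32, -11.14]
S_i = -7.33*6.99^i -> [-7.33, -51.24, -358.14, -2503.43, -17498.98]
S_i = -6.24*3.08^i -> [-6.24, -19.22, -59.2, -182.32, -561.55]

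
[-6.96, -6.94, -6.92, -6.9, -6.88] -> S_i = -6.96 + 0.02*i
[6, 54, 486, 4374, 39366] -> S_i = 6*9^i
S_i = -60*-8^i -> [-60, 480, -3840, 30720, -245760]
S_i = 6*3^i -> [6, 18, 54, 162, 486]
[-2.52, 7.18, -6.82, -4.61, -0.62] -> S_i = Random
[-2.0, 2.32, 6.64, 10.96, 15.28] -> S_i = -2.00 + 4.32*i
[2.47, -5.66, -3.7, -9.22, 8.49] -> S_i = Random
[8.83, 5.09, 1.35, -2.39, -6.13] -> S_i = 8.83 + -3.74*i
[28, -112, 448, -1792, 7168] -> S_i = 28*-4^i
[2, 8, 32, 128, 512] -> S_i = 2*4^i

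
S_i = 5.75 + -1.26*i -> [5.75, 4.49, 3.23, 1.97, 0.71]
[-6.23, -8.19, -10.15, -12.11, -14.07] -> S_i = -6.23 + -1.96*i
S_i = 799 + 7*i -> [799, 806, 813, 820, 827]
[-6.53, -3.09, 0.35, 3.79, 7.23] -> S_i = -6.53 + 3.44*i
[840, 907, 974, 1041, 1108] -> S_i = 840 + 67*i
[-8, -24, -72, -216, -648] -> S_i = -8*3^i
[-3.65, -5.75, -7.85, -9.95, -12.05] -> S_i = -3.65 + -2.10*i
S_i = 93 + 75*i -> [93, 168, 243, 318, 393]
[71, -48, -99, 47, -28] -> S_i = Random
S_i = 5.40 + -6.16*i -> [5.4, -0.76, -6.92, -13.08, -19.24]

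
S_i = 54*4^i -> [54, 216, 864, 3456, 13824]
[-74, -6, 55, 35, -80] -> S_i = Random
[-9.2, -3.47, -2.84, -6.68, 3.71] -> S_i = Random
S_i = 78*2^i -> [78, 156, 312, 624, 1248]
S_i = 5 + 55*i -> [5, 60, 115, 170, 225]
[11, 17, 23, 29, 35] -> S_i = 11 + 6*i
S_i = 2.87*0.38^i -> [2.87, 1.09, 0.41, 0.16, 0.06]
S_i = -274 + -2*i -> [-274, -276, -278, -280, -282]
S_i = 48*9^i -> [48, 432, 3888, 34992, 314928]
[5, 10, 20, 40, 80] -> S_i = 5*2^i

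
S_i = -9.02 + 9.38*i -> [-9.02, 0.36, 9.74, 19.12, 28.5]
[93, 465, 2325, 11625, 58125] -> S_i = 93*5^i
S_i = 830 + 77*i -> [830, 907, 984, 1061, 1138]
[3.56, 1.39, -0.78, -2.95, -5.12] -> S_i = 3.56 + -2.17*i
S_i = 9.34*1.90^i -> [9.34, 17.75, 33.72, 64.06, 121.72]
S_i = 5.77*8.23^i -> [5.77, 47.49, 390.82, 3216.44, 26471.29]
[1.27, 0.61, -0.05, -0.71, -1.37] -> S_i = 1.27 + -0.66*i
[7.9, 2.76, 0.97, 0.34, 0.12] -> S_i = 7.90*0.35^i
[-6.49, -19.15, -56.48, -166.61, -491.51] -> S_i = -6.49*2.95^i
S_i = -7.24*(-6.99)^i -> [-7.24, 50.61, -353.75, 2472.69, -17284.12]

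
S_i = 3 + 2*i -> [3, 5, 7, 9, 11]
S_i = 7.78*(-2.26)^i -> [7.78, -17.58, 39.74, -89.81, 202.96]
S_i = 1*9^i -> [1, 9, 81, 729, 6561]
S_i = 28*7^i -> [28, 196, 1372, 9604, 67228]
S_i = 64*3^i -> [64, 192, 576, 1728, 5184]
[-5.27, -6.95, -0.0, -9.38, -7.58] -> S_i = Random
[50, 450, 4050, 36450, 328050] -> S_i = 50*9^i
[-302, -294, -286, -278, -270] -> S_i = -302 + 8*i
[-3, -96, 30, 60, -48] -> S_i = Random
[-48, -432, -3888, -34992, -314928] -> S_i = -48*9^i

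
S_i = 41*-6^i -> [41, -246, 1476, -8856, 53136]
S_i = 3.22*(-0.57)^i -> [3.22, -1.84, 1.05, -0.6, 0.34]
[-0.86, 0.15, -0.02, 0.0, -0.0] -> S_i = -0.86*(-0.17)^i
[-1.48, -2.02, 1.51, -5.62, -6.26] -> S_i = Random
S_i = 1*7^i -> [1, 7, 49, 343, 2401]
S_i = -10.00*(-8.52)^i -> [-10.0, 85.2, -725.9, 6184.7, -52693.66]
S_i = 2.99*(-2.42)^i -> [2.99, -7.24, 17.51, -42.38, 102.55]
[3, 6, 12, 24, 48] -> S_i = 3*2^i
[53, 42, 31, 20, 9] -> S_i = 53 + -11*i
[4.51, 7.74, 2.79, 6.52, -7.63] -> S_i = Random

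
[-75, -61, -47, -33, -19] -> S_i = -75 + 14*i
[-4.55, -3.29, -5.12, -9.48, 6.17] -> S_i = Random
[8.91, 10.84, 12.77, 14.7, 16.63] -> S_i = 8.91 + 1.93*i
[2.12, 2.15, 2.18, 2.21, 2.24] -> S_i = 2.12 + 0.03*i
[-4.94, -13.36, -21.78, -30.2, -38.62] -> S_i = -4.94 + -8.42*i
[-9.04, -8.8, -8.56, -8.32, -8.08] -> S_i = -9.04 + 0.24*i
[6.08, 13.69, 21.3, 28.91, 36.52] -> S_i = 6.08 + 7.61*i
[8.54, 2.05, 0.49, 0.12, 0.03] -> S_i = 8.54*0.24^i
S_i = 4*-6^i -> [4, -24, 144, -864, 5184]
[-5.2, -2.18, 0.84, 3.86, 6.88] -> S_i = -5.20 + 3.02*i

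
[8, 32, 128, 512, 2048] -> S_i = 8*4^i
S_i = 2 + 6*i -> [2, 8, 14, 20, 26]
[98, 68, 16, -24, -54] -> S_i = Random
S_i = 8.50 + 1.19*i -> [8.5, 9.69, 10.88, 12.07, 13.26]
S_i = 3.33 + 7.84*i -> [3.33, 11.17, 19.01, 26.85, 34.69]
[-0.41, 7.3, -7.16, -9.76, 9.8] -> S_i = Random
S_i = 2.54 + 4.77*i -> [2.54, 7.31, 12.08, 16.85, 21.62]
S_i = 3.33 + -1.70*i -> [3.33, 1.63, -0.07, -1.77, -3.47]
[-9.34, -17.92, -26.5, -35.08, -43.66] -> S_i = -9.34 + -8.58*i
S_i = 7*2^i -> [7, 14, 28, 56, 112]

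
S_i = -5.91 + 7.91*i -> [-5.91, 2.0, 9.91, 17.82, 25.73]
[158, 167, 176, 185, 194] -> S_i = 158 + 9*i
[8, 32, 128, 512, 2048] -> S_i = 8*4^i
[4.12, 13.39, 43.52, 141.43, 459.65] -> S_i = 4.12*3.25^i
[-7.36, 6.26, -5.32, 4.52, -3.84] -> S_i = -7.36*(-0.85)^i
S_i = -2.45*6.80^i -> [-2.45, -16.66, -113.29, -770.36, -5238.44]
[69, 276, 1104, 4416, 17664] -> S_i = 69*4^i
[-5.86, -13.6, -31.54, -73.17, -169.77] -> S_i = -5.86*2.32^i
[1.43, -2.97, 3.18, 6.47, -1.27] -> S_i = Random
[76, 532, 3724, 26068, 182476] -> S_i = 76*7^i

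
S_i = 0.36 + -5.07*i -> [0.36, -4.71, -9.78, -14.85, -19.92]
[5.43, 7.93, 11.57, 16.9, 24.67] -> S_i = 5.43*1.46^i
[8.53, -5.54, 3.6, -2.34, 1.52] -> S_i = 8.53*(-0.65)^i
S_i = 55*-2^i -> [55, -110, 220, -440, 880]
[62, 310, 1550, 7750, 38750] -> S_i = 62*5^i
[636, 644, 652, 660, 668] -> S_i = 636 + 8*i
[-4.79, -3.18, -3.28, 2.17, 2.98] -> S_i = Random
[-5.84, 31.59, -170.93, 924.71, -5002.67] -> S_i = -5.84*(-5.41)^i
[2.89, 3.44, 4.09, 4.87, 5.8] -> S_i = 2.89*1.19^i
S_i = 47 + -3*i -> [47, 44, 41, 38, 35]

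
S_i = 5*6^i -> [5, 30, 180, 1080, 6480]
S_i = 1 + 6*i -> [1, 7, 13, 19, 25]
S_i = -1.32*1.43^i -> [-1.32, -1.89, -2.7, -3.86, -5.52]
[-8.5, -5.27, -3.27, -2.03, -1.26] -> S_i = -8.50*0.62^i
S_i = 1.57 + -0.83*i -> [1.57, 0.74, -0.09, -0.92, -1.75]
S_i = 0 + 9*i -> [0, 9, 18, 27, 36]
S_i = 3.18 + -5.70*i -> [3.18, -2.52, -8.22, -13.92, -19.62]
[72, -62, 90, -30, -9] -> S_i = Random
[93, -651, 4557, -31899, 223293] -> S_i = 93*-7^i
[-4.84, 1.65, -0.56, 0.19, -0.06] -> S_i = -4.84*(-0.34)^i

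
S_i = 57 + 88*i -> [57, 145, 233, 321, 409]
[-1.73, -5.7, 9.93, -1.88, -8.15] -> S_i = Random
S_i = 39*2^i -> [39, 78, 156, 312, 624]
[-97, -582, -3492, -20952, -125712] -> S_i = -97*6^i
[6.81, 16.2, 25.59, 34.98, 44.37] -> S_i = 6.81 + 9.39*i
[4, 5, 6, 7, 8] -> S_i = 4 + 1*i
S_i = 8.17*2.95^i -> [8.17, 24.1, 71.1, 209.74, 618.74]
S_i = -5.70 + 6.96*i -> [-5.7, 1.26, 8.22, 15.18, 22.14]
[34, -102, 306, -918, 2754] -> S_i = 34*-3^i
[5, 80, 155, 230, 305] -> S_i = 5 + 75*i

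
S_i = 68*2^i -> [68, 136, 272, 544, 1088]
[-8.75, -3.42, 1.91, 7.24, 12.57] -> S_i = -8.75 + 5.33*i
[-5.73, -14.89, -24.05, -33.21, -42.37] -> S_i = -5.73 + -9.16*i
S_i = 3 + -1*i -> [3, 2, 1, 0, -1]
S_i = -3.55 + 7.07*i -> [-3.55, 3.52, 10.59, 17.66, 24.73]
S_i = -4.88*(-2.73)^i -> [-4.88, 13.32, -36.37, 99.29, -271.06]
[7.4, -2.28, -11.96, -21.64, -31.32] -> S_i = 7.40 + -9.68*i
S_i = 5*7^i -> [5, 35, 245, 1715, 12005]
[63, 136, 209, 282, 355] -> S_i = 63 + 73*i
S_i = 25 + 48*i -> [25, 73, 121, 169, 217]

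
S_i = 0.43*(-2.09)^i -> [0.43, -0.9, 1.88, -3.93, 8.2]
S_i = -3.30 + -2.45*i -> [-3.3, -5.75, -8.2, -10.65, -13.1]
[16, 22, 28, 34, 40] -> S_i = 16 + 6*i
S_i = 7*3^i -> [7, 21, 63, 189, 567]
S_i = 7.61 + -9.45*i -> [7.61, -1.84, -11.29, -20.74, -30.19]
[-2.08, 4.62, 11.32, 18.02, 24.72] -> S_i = -2.08 + 6.70*i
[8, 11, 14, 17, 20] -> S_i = 8 + 3*i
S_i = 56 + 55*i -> [56, 111, 166, 221, 276]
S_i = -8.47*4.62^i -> [-8.47, -39.13, -180.79, -835.24, -3858.79]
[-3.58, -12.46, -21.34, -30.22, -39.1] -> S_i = -3.58 + -8.88*i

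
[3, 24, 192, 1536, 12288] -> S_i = 3*8^i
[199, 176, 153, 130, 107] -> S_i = 199 + -23*i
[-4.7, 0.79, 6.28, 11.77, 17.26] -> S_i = -4.70 + 5.49*i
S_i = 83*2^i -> [83, 166, 332, 664, 1328]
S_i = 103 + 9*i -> [103, 112, 121, 130, 139]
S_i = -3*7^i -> [-3, -21, -147, -1029, -7203]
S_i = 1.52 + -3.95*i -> [1.52, -2.43, -6.38, -10.33, -14.28]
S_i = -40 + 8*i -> [-40, -32, -24, -16, -8]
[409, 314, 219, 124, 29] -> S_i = 409 + -95*i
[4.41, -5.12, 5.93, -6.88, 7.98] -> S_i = 4.41*(-1.16)^i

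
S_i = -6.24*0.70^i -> [-6.24, -4.37, -3.06, -2.14, -1.5]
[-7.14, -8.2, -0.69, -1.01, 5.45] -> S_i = Random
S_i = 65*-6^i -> [65, -390, 2340, -14040, 84240]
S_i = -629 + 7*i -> [-629, -622, -615, -608, -601]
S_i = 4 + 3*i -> [4, 7, 10, 13, 16]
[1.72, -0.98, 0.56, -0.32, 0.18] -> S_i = 1.72*(-0.57)^i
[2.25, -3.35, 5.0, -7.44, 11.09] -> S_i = 2.25*(-1.49)^i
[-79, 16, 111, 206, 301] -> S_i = -79 + 95*i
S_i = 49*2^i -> [49, 98, 196, 392, 784]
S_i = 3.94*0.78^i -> [3.94, 3.07, 2.4, 1.87, 1.46]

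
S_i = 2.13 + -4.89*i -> [2.13, -2.76, -7.65, -12.54, -17.43]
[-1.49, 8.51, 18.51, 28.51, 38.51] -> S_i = -1.49 + 10.00*i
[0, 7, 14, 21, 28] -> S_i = 0 + 7*i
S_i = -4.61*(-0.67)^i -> [-4.61, 3.09, -2.07, 1.39, -0.93]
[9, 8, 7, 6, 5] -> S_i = 9 + -1*i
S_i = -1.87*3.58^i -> [-1.87, -6.69, -23.97, -85.8, -307.17]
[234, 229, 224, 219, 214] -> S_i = 234 + -5*i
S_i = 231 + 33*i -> [231, 264, 297, 330, 363]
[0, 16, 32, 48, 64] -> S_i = 0 + 16*i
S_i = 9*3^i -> [9, 27, 81, 243, 729]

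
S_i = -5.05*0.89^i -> [-5.05, -4.49, -4.0, -3.56, -3.17]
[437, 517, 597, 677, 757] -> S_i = 437 + 80*i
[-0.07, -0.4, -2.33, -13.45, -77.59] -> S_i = -0.07*5.77^i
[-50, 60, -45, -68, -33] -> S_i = Random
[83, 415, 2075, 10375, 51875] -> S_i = 83*5^i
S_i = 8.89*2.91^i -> [8.89, 25.87, 75.28, 219.07, 637.49]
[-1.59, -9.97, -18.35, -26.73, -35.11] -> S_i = -1.59 + -8.38*i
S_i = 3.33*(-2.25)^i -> [3.33, -7.49, 16.86, -37.93, 85.34]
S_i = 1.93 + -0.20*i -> [1.93, 1.73, 1.53, 1.33, 1.13]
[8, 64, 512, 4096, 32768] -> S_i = 8*8^i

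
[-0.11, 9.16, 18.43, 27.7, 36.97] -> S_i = -0.11 + 9.27*i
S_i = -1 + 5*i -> [-1, 4, 9, 14, 19]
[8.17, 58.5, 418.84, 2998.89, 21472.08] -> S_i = 8.17*7.16^i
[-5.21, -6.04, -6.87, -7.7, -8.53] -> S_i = -5.21 + -0.83*i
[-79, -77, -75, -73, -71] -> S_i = -79 + 2*i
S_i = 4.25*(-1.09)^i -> [4.25, -4.63, 5.05, -5.5, 6.0]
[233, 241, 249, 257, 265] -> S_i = 233 + 8*i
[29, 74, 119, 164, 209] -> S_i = 29 + 45*i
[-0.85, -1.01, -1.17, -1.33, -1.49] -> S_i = -0.85 + -0.16*i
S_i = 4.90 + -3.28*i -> [4.9, 1.62, -1.66, -4.94, -8.22]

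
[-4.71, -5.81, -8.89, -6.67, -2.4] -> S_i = Random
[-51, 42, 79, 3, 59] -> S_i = Random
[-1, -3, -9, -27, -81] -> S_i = -1*3^i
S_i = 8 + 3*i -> [8, 11, 14, 17, 20]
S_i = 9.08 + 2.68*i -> [9.08, 11.76, 14.44, 17.12, 19.8]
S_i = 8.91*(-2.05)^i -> [8.91, -18.27, 37.44, -76.76, 157.36]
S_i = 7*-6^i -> [7, -42, 252, -1512, 9072]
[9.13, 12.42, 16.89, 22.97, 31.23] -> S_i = 9.13*1.36^i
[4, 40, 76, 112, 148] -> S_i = 4 + 36*i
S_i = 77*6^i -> [77, 462, 2772, 16632, 99792]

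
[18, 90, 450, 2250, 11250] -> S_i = 18*5^i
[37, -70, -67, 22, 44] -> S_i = Random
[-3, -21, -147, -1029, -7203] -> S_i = -3*7^i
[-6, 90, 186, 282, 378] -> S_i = -6 + 96*i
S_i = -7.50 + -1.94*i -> [-7.5, -9.44, -11.38, -13.32, -15.26]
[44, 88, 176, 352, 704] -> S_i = 44*2^i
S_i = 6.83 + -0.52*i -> [6.83, 6.31, 5.79, 5.27, 4.75]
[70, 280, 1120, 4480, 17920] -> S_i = 70*4^i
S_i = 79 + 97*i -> [79, 176, 273, 370, 467]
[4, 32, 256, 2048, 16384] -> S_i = 4*8^i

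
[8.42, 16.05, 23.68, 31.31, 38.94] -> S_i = 8.42 + 7.63*i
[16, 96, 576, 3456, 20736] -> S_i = 16*6^i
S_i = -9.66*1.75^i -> [-9.66, -16.9, -29.58, -51.77, -90.6]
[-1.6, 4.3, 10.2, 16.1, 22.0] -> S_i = -1.60 + 5.90*i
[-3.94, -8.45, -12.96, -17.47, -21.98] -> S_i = -3.94 + -4.51*i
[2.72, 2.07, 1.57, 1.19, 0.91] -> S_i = 2.72*0.76^i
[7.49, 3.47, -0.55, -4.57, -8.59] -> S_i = 7.49 + -4.02*i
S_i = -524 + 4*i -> [-524, -520, -516, -512, -508]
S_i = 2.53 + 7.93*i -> [2.53, 10.46, 18.39, 26.32, 34.25]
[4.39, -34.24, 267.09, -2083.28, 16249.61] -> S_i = 4.39*(-7.80)^i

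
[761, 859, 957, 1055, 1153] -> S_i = 761 + 98*i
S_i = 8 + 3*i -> [8, 11, 14, 17, 20]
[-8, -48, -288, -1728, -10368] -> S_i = -8*6^i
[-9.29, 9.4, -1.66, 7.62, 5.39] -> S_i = Random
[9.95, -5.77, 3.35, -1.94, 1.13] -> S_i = 9.95*(-0.58)^i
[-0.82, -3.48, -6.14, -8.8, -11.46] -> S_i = -0.82 + -2.66*i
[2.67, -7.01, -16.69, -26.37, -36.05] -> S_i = 2.67 + -9.68*i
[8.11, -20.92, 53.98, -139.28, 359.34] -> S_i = 8.11*(-2.58)^i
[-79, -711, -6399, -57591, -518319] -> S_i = -79*9^i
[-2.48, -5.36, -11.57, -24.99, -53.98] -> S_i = -2.48*2.16^i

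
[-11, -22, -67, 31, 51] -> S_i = Random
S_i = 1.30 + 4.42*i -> [1.3, 5.72, 10.14, 14.56, 18.98]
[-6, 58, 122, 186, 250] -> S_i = -6 + 64*i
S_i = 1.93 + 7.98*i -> [1.93, 9.91, 17.89, 25.87, 33.85]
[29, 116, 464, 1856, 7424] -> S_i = 29*4^i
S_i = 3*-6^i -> [3, -18, 108, -648, 3888]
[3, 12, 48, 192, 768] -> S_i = 3*4^i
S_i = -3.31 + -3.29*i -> [-3.31, -6.6, -9.89, -13.18, -16.47]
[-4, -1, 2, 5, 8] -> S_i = -4 + 3*i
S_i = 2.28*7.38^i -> [2.28, 16.83, 124.18, 916.44, 6763.33]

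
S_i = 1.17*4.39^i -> [1.17, 5.14, 22.55, 98.99, 434.55]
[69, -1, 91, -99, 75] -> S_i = Random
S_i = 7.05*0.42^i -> [7.05, 2.96, 1.24, 0.52, 0.22]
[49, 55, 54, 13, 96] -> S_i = Random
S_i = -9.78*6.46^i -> [-9.78, -63.18, -408.14, -2636.55, -17032.13]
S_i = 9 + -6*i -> [9, 3, -3, -9, -15]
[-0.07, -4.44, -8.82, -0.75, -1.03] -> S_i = Random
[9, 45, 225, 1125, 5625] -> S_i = 9*5^i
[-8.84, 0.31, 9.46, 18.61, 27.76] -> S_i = -8.84 + 9.15*i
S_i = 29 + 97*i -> [29, 126, 223, 320, 417]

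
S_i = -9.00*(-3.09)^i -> [-9.0, 27.81, -85.93, 265.53, -820.5]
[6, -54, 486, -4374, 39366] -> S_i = 6*-9^i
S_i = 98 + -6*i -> [98, 92, 86, 80, 74]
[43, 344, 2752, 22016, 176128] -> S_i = 43*8^i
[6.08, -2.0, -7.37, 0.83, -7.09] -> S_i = Random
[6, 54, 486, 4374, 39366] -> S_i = 6*9^i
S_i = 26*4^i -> [26, 104, 416, 1664, 6656]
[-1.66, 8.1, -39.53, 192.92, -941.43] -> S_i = -1.66*(-4.88)^i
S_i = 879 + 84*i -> [879, 963, 1047, 1131, 1215]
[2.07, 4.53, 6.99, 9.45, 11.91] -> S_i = 2.07 + 2.46*i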